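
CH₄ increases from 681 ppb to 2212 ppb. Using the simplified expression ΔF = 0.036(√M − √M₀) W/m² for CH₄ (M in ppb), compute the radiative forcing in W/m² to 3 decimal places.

CH₄: 0.036 × (√2212 − √681) = 0.036 × (47.0319 − 26.0960) = 0.036 × 20.9359 = 0.7537 W/m².

ΔF = 0.754 W/m²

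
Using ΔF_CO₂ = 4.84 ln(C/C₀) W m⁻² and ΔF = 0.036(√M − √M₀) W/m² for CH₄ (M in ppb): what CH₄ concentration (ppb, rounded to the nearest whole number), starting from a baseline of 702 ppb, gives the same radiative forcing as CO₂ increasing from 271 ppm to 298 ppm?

CO₂ forcing: 4.84 × ln(298/271) = 4.84 × 0.094975 = 0.45968 W/m².
Set 0.036(√M − √702) = 0.45968: √M = 0.45968/0.036 + √702 = 12.7689 + 26.4953 = 39.2642.
M = (39.2642)² = 1541.68 ppb.

M ≈ 1542 ppb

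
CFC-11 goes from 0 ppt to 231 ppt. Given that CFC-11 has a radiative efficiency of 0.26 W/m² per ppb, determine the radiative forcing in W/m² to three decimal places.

CFC-11: Δ = 231 − 0 = 231 ppt = 0.231 ppb; ΔF = 0.26 × 0.231 = 0.0601 W/m².

ΔF = 0.060 W/m²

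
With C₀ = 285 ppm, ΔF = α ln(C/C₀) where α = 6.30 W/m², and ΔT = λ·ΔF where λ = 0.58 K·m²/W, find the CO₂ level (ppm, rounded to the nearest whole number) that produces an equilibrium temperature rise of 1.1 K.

C ≈ 385 ppm

Required forcing: ΔF = ΔT/λ = 1.1/0.58 = 1.8966 W/m².
Then ln(C/285) = ΔF/6.30 = 1.8966/6.30 = 0.30105.
So C = 285 × e^0.30105 = 285 × 1.35128 = 385.11 ppm.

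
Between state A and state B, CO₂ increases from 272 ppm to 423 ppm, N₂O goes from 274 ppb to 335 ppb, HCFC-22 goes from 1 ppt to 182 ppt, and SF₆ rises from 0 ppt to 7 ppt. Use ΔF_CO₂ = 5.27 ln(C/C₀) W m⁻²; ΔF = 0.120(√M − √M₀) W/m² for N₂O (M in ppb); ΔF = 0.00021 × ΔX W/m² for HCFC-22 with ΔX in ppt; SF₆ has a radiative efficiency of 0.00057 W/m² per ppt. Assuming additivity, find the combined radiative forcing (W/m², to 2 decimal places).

CO₂: 5.27 × ln(423/272) = 5.27 × ln(1.55515) = 5.27 × 0.44157 = 2.3271 W/m².
N₂O: 0.120 × (√335 − √274) = 0.120 × (18.3030 − 16.5529) = 0.120 × 1.7501 = 0.2100 W/m².
HCFC-22: ΔF = 0.00021 × (182 − 1) = 0.00021 × 181 = 0.0380 W/m².
SF₆: ΔF = 0.00057 × (7 − 0) = 0.00057 × 7 = 0.0040 W/m².
Total ΔF = 2.3271 + 0.2100 + 0.0380 + 0.0040 = 2.5791 W/m².

ΔF = 2.58 W/m²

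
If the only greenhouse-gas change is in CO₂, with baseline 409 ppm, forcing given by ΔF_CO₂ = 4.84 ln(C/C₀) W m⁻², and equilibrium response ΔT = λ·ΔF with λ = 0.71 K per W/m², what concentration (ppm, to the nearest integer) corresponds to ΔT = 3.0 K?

C ≈ 979 ppm

Required forcing: ΔF = ΔT/λ = 3.0/0.71 = 4.2254 W/m².
Then ln(C/409) = ΔF/4.84 = 4.2254/4.84 = 0.87302.
So C = 409 × e^0.87302 = 409 × 2.39413 = 979.20 ppm.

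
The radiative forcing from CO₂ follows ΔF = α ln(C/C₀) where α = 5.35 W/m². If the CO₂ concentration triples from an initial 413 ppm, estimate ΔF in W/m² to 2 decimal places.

ΔF = 5.35 × ln(3) = 5.35 × 1.09861 = 5.8776 W/m².

ΔF = 5.88 W/m²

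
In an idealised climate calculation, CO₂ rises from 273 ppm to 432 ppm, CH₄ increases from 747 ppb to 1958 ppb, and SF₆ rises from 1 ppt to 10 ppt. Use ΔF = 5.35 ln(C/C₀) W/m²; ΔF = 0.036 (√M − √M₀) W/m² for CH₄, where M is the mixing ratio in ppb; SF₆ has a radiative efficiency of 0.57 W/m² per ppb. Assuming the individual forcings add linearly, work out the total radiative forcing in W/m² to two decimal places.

CO₂: 5.35 × ln(432/273) = 5.35 × ln(1.58242) = 5.35 × 0.45896 = 2.4554 W/m².
CH₄: 0.036 × (√1958 − √747) = 0.036 × (44.2493 − 27.3313) = 0.036 × 16.9180 = 0.6090 W/m².
SF₆: Δ = 10 − 1 = 9 ppt = 0.009 ppb; ΔF = 0.57 × 0.009 = 0.0051 W/m².
Total ΔF = 2.4554 + 0.6090 + 0.0051 = 3.0695 W/m².

ΔF = 3.07 W/m²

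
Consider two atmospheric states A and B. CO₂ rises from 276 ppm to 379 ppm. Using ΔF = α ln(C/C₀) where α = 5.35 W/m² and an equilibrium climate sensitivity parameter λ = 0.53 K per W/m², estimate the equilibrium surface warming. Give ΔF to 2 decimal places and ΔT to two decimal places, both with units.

CO₂: 5.35 × ln(379/276) = 5.35 × ln(1.37319) = 5.35 × 0.31714 = 1.6967 W/m².
ΔT = λ ΔF = 0.53 × 1.70 = 0.9010 K.

ΔF = 1.70 W/m²; ΔT = 0.90 K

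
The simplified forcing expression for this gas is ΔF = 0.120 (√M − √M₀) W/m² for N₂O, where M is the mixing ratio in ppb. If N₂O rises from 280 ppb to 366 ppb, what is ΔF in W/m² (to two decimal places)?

N₂O: 0.120 × (√366 − √280) = 0.120 × (19.1311 − 16.7332) = 0.120 × 2.3979 = 0.2877 W/m².

ΔF = 0.29 W/m²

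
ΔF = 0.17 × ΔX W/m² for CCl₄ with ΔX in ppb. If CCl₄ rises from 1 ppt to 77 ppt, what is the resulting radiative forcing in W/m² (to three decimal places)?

CCl₄: Δ = 77 − 1 = 76 ppt = 0.076 ppb; ΔF = 0.17 × 0.076 = 0.0129 W/m².

ΔF = 0.013 W/m²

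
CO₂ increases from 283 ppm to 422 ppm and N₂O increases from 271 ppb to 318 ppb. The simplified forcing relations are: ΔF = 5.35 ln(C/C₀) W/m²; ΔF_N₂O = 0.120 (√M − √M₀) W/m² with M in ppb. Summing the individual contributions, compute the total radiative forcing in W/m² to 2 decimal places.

CO₂: 5.35 × ln(422/283) = 5.35 × ln(1.49117) = 5.35 × 0.39956 = 2.1376 W/m².
N₂O: 0.120 × (√318 − √271) = 0.120 × (17.8326 − 16.4621) = 0.120 × 1.3705 = 0.1645 W/m².
Total ΔF = 2.1376 + 0.1645 = 2.3021 W/m².

ΔF = 2.30 W/m²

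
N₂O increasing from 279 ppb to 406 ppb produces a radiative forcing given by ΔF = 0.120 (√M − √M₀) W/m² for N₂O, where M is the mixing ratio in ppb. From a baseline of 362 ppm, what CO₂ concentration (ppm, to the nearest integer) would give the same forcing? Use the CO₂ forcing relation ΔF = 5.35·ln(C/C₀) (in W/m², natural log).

C ≈ 391 ppm

N₂O forcing: 0.120 × (√406 − √279) = 0.120 × (20.1494 − 16.7033) = 0.120 × 3.4461 = 0.41353 W/m².
Set 5.35 ln(C/362) = 0.41353: ln(C/362) = 0.41353/5.35 = 0.07730, so C = 362 × e^0.07730 = 362 × 1.08037 = 391.09 ppm.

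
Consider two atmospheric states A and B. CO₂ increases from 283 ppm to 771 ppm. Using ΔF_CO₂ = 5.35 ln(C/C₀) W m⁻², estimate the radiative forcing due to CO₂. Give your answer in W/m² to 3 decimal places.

ΔF = 5.362 W/m²

CO₂: 5.35 × ln(771/283) = 5.35 × ln(2.72438) = 5.35 × 1.00224 = 5.3620 W/m².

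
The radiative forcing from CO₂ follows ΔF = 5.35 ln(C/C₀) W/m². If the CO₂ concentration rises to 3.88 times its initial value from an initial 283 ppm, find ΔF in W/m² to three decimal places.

Because the forcing depends only on the ratio C/C₀, the initial concentration does not enter.
ΔF = 5.35 × ln(3.88) = 5.35 × 1.35584 = 7.2537 W/m².

ΔF = 7.254 W/m²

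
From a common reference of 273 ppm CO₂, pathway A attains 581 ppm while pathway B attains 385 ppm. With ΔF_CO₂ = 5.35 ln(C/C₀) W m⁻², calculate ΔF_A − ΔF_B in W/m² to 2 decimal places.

ΔF_A − ΔF_B = 2.20 W/m²

ΔF_A = 5.35 ln(581/273) = 5.35 × 0.75528 = 4.0407 W/m².
ΔF_B = 5.35 ln(385/273) = 5.35 × 0.34377 = 1.8392 W/m².
Difference: 4.0407 − 1.8392 = 2.2015 W/m².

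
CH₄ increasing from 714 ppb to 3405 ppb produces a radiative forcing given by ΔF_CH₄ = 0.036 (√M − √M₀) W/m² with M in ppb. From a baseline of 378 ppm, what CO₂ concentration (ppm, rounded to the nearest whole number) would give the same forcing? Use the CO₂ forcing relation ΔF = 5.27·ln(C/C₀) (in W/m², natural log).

CH₄ forcing: 0.036 × (√3405 − √714) = 0.036 × (58.3524 − 26.7208) = 0.036 × 31.6316 = 1.13874 W/m².
Set 5.27 ln(C/378) = 1.13874: ln(C/378) = 1.13874/5.27 = 0.21608, so C = 378 × e^0.21608 = 378 × 1.24120 = 469.17 ppm.

C ≈ 469 ppm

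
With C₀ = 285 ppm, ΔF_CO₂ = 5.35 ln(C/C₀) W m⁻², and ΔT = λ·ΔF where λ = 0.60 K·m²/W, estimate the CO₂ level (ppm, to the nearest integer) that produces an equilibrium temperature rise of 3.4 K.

C ≈ 822 ppm

Required forcing: ΔF = ΔT/λ = 3.4/0.60 = 5.6667 W/m².
Then ln(C/285) = ΔF/5.35 = 5.6667/5.35 = 1.05920.
So C = 285 × e^1.05920 = 285 × 2.88406 = 821.96 ppm.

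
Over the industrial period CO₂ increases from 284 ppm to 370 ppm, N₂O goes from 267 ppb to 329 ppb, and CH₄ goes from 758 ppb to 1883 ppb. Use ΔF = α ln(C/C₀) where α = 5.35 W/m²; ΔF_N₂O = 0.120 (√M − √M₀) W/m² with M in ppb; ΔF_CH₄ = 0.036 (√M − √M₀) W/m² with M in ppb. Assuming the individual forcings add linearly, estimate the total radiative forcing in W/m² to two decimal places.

CO₂: 5.35 × ln(370/284) = 5.35 × ln(1.30282) = 5.35 × 0.26453 = 1.4152 W/m².
N₂O: 0.120 × (√329 − √267) = 0.120 × (18.1384 − 16.3401) = 0.120 × 1.7983 = 0.2158 W/m².
CH₄: 0.036 × (√1883 − √758) = 0.036 × (43.3935 − 27.5318) = 0.036 × 15.8617 = 0.5710 W/m².
Total ΔF = 1.4152 + 0.2158 + 0.5710 = 2.2020 W/m².

ΔF = 2.20 W/m²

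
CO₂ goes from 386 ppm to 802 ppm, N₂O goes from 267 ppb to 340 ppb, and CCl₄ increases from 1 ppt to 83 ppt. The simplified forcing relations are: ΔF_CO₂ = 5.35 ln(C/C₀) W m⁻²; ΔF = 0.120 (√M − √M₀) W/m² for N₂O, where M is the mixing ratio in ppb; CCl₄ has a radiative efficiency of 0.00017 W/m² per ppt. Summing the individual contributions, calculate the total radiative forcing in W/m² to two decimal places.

ΔF = 4.18 W/m²

CO₂: 5.35 × ln(802/386) = 5.35 × ln(2.07772) = 5.35 × 0.73127 = 3.9123 W/m².
N₂O: 0.120 × (√340 − √267) = 0.120 × (18.4391 − 16.3401) = 0.120 × 2.0990 = 0.2519 W/m².
CCl₄: ΔF = 0.00017 × (83 − 1) = 0.00017 × 82 = 0.0139 W/m².
Total ΔF = 3.9123 + 0.2519 + 0.0139 = 4.1781 W/m².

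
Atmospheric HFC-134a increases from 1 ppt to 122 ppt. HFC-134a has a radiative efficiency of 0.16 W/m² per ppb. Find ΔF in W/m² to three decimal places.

ΔF = 0.019 W/m²

HFC-134a: Δ = 122 − 1 = 121 ppt = 0.121 ppb; ΔF = 0.16 × 0.121 = 0.0194 W/m².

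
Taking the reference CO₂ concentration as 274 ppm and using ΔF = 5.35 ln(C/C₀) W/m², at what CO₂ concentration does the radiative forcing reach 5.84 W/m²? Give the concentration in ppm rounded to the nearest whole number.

C ≈ 816 ppm

Set 5.35 ln(C/274) = 5.84, so ln(C/274) = 5.84/5.35 = 1.09159.
Then C/274 = e^1.09159 = 2.97901, giving C = 274 × 2.97901 = 816.25 ppm.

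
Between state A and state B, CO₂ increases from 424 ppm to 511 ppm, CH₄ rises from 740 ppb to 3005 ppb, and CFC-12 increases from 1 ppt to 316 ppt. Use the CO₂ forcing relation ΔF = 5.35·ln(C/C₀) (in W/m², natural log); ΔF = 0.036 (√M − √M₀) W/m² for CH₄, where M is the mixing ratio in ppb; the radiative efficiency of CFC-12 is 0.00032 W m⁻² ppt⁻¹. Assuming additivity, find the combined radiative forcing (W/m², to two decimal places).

ΔF = 2.09 W/m²

CO₂: 5.35 × ln(511/424) = 5.35 × ln(1.20519) = 5.35 × 0.18664 = 0.9985 W/m².
CH₄: 0.036 × (√3005 − √740) = 0.036 × (54.8179 − 27.2029) = 0.036 × 27.6150 = 0.9941 W/m².
CFC-12: ΔF = 0.00032 × (316 − 1) = 0.00032 × 315 = 0.1008 W/m².
Total ΔF = 0.9985 + 0.9941 + 0.1008 = 2.0934 W/m².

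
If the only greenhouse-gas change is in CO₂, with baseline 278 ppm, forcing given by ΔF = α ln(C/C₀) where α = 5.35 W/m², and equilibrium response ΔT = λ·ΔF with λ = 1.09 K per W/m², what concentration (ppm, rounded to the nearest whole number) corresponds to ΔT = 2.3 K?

C ≈ 412 ppm

Required forcing: ΔF = ΔT/λ = 2.3/1.09 = 2.1101 W/m².
Then ln(C/278) = ΔF/5.35 = 2.1101/5.35 = 0.39441.
So C = 278 × e^0.39441 = 278 × 1.48351 = 412.42 ppm.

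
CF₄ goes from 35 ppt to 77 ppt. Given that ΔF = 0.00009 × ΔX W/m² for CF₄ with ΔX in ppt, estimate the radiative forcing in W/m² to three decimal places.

CF₄: ΔF = 0.00009 × (77 − 35) = 0.00009 × 42 = 0.0038 W/m².

ΔF = 0.004 W/m²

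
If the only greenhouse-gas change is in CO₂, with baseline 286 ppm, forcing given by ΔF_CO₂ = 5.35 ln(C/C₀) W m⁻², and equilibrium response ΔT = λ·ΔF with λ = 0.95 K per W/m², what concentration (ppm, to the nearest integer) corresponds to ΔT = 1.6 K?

Required forcing: ΔF = ΔT/λ = 1.6/0.95 = 1.6842 W/m².
Then ln(C/286) = ΔF/5.35 = 1.6842/5.35 = 0.31480.
So C = 286 × e^0.31480 = 286 × 1.36999 = 391.82 ppm.

C ≈ 392 ppm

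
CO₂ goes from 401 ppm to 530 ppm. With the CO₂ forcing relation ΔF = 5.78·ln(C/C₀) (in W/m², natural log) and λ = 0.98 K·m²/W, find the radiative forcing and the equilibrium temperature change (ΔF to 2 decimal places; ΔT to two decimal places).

ΔF = 1.61 W/m²; ΔT = 1.58 K

CO₂: 5.78 × ln(530/401) = 5.78 × ln(1.32170) = 5.78 × 0.27892 = 1.6122 W/m².
ΔT = λ ΔF = 0.98 × 1.61 = 1.5778 K.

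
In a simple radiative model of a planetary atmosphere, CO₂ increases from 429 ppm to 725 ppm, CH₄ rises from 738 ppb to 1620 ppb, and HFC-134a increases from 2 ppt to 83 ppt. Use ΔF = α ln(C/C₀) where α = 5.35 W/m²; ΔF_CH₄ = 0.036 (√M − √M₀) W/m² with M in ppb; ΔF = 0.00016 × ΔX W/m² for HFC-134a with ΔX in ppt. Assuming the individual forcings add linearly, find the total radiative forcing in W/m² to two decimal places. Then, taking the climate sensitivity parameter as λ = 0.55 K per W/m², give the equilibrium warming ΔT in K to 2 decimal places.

CO₂: 5.35 × ln(725/429) = 5.35 × ln(1.68998) = 5.35 × 0.52472 = 2.8073 W/m².
CH₄: 0.036 × (√1620 − √738) = 0.036 × (40.2492 − 27.1662) = 0.036 × 13.0830 = 0.4710 W/m².
HFC-134a: ΔF = 0.00016 × (83 − 2) = 0.00016 × 81 = 0.0130 W/m².
Total ΔF = 2.8073 + 0.4710 + 0.0130 = 3.2913 W/m².
ΔT = λ ΔF = 0.55 × 3.29 = 1.8095 K.

ΔF = 3.29 W/m²; ΔT = 1.81 K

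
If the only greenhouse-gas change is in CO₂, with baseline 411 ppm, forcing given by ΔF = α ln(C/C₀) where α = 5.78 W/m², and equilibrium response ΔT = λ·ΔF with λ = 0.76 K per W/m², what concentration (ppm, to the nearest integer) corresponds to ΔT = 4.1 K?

Required forcing: ΔF = ΔT/λ = 4.1/0.76 = 5.3947 W/m².
Then ln(C/411) = ΔF/5.78 = 5.3947/5.78 = 0.93334.
So C = 411 × e^0.93334 = 411 × 2.54299 = 1045.17 ppm.

C ≈ 1045 ppm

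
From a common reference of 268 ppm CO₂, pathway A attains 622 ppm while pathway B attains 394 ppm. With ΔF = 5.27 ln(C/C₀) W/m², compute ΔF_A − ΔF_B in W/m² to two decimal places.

ΔF_A − ΔF_B = 2.41 W/m²

ΔF_A = 5.27 ln(622/268) = 5.27 × 0.84195 = 4.4371 W/m².
ΔF_B = 5.27 ln(394/268) = 5.27 × 0.38536 = 2.0308 W/m².
Difference: 4.4371 − 2.0308 = 2.4063 W/m².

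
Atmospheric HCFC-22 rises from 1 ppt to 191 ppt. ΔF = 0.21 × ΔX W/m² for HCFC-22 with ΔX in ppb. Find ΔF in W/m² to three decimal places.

HCFC-22: Δ = 191 − 1 = 190 ppt = 0.190 ppb; ΔF = 0.21 × 0.190 = 0.0399 W/m².

ΔF = 0.040 W/m²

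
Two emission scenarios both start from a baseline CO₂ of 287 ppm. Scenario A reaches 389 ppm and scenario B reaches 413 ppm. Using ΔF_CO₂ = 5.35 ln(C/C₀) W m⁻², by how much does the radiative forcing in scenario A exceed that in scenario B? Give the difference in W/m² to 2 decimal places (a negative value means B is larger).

ΔF_A − ΔF_B = -0.32 W/m²

ΔF_A = 5.35 ln(389/287) = 5.35 × 0.30410 = 1.6269 W/m².
ΔF_B = 5.35 ln(413/287) = 5.35 × 0.36397 = 1.9472 W/m².
Difference: 1.6269 − 1.9472 = -0.3203 W/m².
(Equivalently, ΔF_A − ΔF_B = 5.35 ln(389/413) = 5.35 × -0.05987 = -0.3203 W/m².)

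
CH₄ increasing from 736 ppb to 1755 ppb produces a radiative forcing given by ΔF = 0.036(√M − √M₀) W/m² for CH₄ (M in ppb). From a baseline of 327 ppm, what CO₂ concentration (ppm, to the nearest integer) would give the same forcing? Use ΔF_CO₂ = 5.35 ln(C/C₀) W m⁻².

C ≈ 361 ppm

CH₄ forcing: 0.036 × (√1755 − √736) = 0.036 × (41.8927 − 27.1293) = 0.036 × 14.7634 = 0.53148 W/m².
Set 5.35 ln(C/327) = 0.53148: ln(C/327) = 0.53148/5.35 = 0.09934, so C = 327 × e^0.09934 = 327 × 1.10444 = 361.15 ppm.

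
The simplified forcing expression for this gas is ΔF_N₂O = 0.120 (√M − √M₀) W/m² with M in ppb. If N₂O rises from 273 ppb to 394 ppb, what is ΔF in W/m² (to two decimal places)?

ΔF = 0.40 W/m²

N₂O: 0.120 × (√394 − √273) = 0.120 × (19.8494 − 16.5227) = 0.120 × 3.3267 = 0.3992 W/m².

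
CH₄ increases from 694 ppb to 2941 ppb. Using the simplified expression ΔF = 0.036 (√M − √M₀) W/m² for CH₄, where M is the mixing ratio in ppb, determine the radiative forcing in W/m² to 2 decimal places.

ΔF = 1.00 W/m²

CH₄: 0.036 × (√2941 − √694) = 0.036 × (54.2310 − 26.3439) = 0.036 × 27.8871 = 1.0039 W/m².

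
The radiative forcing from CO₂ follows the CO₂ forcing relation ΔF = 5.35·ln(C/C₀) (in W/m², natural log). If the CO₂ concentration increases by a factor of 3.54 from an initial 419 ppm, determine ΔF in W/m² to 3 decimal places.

Because the forcing depends only on the ratio C/C₀, the initial concentration does not enter.
ΔF = 5.35 × ln(3.54) = 5.35 × 1.26413 = 6.7631 W/m².

ΔF = 6.763 W/m²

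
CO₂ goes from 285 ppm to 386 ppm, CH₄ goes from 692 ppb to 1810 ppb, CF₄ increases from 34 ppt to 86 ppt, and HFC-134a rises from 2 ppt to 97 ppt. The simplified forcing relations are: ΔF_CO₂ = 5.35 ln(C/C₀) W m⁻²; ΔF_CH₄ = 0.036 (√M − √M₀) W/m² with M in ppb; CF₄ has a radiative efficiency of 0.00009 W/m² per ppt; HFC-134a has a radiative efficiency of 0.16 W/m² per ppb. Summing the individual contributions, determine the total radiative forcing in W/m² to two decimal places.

CO₂: 5.35 × ln(386/285) = 5.35 × ln(1.35439) = 5.35 × 0.30335 = 1.6229 W/m².
CH₄: 0.036 × (√1810 − √692) = 0.036 × (42.5441 − 26.3059) = 0.036 × 16.2382 = 0.5846 W/m².
CF₄: ΔF = 0.00009 × (86 − 34) = 0.00009 × 52 = 0.0047 W/m².
HFC-134a: Δ = 97 − 2 = 95 ppt = 0.095 ppb; ΔF = 0.16 × 0.095 = 0.0152 W/m².
Total ΔF = 1.6229 + 0.5846 + 0.0047 + 0.0152 = 2.2274 W/m².

ΔF = 2.23 W/m²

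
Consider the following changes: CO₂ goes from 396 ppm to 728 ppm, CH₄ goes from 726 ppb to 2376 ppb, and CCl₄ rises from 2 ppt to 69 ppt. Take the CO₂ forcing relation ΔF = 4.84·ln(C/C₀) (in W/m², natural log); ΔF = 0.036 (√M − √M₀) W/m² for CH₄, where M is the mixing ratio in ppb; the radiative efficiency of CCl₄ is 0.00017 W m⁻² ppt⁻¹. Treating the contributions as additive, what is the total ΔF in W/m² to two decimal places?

ΔF = 3.74 W/m²

CO₂: 4.84 × ln(728/396) = 4.84 × ln(1.83838) = 4.84 × 0.60888 = 2.9470 W/m².
CH₄: 0.036 × (√2376 − √726) = 0.036 × (48.7442 − 26.9444) = 0.036 × 21.7998 = 0.7848 W/m².
CCl₄: ΔF = 0.00017 × (69 − 2) = 0.00017 × 67 = 0.0114 W/m².
Total ΔF = 2.9470 + 0.7848 + 0.0114 = 3.7432 W/m².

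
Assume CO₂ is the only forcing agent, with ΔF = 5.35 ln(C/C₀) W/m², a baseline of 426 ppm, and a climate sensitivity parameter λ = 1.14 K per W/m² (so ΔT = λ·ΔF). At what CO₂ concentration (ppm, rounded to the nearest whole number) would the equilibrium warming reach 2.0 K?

C ≈ 591 ppm

Required forcing: ΔF = ΔT/λ = 2.0/1.14 = 1.7544 W/m².
Then ln(C/426) = ΔF/5.35 = 1.7544/5.35 = 0.32793.
So C = 426 × e^0.32793 = 426 × 1.38809 = 591.33 ppm.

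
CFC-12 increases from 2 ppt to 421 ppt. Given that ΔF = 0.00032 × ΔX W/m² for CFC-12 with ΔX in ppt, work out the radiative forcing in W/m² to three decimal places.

CFC-12: ΔF = 0.00032 × (421 − 2) = 0.00032 × 419 = 0.1341 W/m².

ΔF = 0.134 W/m²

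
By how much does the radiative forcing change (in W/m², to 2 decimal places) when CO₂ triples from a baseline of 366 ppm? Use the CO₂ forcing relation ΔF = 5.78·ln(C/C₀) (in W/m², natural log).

ΔF = 6.35 W/m²

Because the forcing depends only on the ratio C/C₀, the initial concentration does not enter.
ΔF = 5.78 × ln(3) = 5.78 × 1.09861 = 6.3500 W/m².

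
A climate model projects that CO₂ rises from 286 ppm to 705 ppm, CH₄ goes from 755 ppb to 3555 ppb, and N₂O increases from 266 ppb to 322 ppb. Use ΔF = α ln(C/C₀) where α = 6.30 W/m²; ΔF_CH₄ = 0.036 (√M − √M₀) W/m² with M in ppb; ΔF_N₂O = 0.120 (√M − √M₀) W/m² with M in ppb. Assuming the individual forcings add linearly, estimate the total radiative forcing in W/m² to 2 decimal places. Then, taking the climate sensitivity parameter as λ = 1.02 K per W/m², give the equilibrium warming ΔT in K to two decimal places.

ΔF = 7.04 W/m²; ΔT = 7.18 K

CO₂: 6.30 × ln(705/286) = 6.30 × ln(2.46503) = 6.30 × 0.90220 = 5.6839 W/m².
CH₄: 0.036 × (√3555 − √755) = 0.036 × (59.6238 − 27.4773) = 0.036 × 32.1465 = 1.1573 W/m².
N₂O: 0.120 × (√322 − √266) = 0.120 × (17.9444 − 16.3095) = 0.120 × 1.6349 = 0.1962 W/m².
Total ΔF = 5.6839 + 1.1573 + 0.1962 = 7.0374 W/m².
ΔT = λ ΔF = 1.02 × 7.04 = 7.1808 K.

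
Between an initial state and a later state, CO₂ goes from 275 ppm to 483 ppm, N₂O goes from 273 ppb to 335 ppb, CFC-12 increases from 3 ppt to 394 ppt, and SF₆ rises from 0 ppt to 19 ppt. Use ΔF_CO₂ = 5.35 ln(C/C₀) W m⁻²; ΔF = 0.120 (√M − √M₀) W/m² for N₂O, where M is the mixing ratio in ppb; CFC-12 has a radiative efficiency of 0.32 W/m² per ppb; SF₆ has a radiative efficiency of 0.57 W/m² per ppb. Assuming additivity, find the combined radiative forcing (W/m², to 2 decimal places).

CO₂: 5.35 × ln(483/275) = 5.35 × ln(1.75636) = 5.35 × 0.56324 = 3.0133 W/m².
N₂O: 0.120 × (√335 − √273) = 0.120 × (18.3030 − 16.5227) = 0.120 × 1.7803 = 0.2136 W/m².
CFC-12: Δ = 394 − 3 = 391 ppt = 0.391 ppb; ΔF = 0.32 × 0.391 = 0.1251 W/m².
SF₆: Δ = 19 − 0 = 19 ppt = 0.019 ppb; ΔF = 0.57 × 0.019 = 0.0108 W/m².
Total ΔF = 3.0133 + 0.2136 + 0.1251 + 0.0108 = 3.3628 W/m².

ΔF = 3.36 W/m²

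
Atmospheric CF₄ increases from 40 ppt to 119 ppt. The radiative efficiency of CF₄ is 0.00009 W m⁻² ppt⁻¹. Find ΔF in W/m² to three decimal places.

ΔF = 0.007 W/m²

CF₄: ΔF = 0.00009 × (119 − 40) = 0.00009 × 79 = 0.0071 W/m².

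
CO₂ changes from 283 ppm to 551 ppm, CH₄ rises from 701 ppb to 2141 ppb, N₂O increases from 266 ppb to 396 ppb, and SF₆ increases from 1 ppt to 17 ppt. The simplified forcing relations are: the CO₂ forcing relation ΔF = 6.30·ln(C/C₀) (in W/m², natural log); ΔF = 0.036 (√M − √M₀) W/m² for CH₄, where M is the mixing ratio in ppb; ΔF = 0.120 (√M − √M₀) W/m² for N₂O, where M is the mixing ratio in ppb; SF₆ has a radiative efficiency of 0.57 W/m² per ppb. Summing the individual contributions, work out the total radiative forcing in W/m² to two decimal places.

ΔF = 5.35 W/m²

CO₂: 6.30 × ln(551/283) = 6.30 × ln(1.94700) = 6.30 × 0.66629 = 4.1976 W/m².
CH₄: 0.036 × (√2141 − √701) = 0.036 × (46.2709 − 26.4764) = 0.036 × 19.7945 = 0.7126 W/m².
N₂O: 0.120 × (√396 − √266) = 0.120 × (19.8997 − 16.3095) = 0.120 × 3.5902 = 0.4308 W/m².
SF₆: Δ = 17 − 1 = 16 ppt = 0.016 ppb; ΔF = 0.57 × 0.016 = 0.0091 W/m².
Total ΔF = 4.1976 + 0.7126 + 0.4308 + 0.0091 = 5.3501 W/m².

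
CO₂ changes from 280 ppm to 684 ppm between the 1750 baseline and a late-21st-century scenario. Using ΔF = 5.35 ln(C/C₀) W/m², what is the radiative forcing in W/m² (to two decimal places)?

CO₂: 5.35 × ln(684/280) = 5.35 × ln(2.44286) = 5.35 × 0.89317 = 4.7785 W/m².

ΔF = 4.78 W/m²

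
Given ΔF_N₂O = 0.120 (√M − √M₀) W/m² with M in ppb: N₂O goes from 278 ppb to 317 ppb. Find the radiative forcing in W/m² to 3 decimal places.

N₂O: 0.120 × (√317 − √278) = 0.120 × (17.8045 − 16.6733) = 0.120 × 1.1312 = 0.1357 W/m².

ΔF = 0.136 W/m²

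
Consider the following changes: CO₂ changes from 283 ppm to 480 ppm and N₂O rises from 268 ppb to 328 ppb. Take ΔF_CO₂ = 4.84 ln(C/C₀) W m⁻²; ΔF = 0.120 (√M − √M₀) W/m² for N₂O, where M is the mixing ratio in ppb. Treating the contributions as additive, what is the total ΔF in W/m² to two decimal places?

CO₂: 4.84 × ln(480/283) = 4.84 × ln(1.69611) = 4.84 × 0.52834 = 2.5572 W/m².
N₂O: 0.120 × (√328 − √268) = 0.120 × (18.1108 − 16.3707) = 0.120 × 1.7401 = 0.2088 W/m².
Total ΔF = 2.5572 + 0.2088 = 2.7660 W/m².

ΔF = 2.77 W/m²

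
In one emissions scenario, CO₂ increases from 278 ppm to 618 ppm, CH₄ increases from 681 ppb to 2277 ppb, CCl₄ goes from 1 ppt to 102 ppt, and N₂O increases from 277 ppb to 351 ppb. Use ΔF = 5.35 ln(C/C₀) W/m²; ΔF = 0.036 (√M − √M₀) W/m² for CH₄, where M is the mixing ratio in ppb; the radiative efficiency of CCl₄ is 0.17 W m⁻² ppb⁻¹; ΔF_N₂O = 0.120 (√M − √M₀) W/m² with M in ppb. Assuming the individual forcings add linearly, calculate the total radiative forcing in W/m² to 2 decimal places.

CO₂: 5.35 × ln(618/278) = 5.35 × ln(2.22302) = 5.35 × 0.79887 = 4.2740 W/m².
CH₄: 0.036 × (√2277 − √681) = 0.036 × (47.7179 − 26.0960) = 0.036 × 21.6219 = 0.7784 W/m².
CCl₄: Δ = 102 − 1 = 101 ppt = 0.101 ppb; ΔF = 0.17 × 0.101 = 0.0172 W/m².
N₂O: 0.120 × (√351 − √277) = 0.120 × (18.7350 − 16.6433) = 0.120 × 2.0917 = 0.2510 W/m².
Total ΔF = 4.2740 + 0.7784 + 0.0172 + 0.2510 = 5.3206 W/m².

ΔF = 5.32 W/m²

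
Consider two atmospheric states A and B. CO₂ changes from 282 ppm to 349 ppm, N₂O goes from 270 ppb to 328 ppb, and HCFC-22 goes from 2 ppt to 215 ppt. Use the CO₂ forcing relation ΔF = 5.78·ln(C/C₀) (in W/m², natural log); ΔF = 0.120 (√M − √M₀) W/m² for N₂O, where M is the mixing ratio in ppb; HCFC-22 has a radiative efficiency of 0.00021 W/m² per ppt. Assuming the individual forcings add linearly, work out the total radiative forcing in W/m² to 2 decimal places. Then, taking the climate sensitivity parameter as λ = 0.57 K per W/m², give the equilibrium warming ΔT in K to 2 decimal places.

ΔF = 1.48 W/m²; ΔT = 0.84 K

CO₂: 5.78 × ln(349/282) = 5.78 × ln(1.23759) = 5.78 × 0.21317 = 1.2321 W/m².
N₂O: 0.120 × (√328 − √270) = 0.120 × (18.1108 − 16.4317) = 0.120 × 1.6791 = 0.2015 W/m².
HCFC-22: ΔF = 0.00021 × (215 − 2) = 0.00021 × 213 = 0.0447 W/m².
Total ΔF = 1.2321 + 0.2015 + 0.0447 = 1.4783 W/m².
ΔT = λ ΔF = 0.57 × 1.48 = 0.8436 K.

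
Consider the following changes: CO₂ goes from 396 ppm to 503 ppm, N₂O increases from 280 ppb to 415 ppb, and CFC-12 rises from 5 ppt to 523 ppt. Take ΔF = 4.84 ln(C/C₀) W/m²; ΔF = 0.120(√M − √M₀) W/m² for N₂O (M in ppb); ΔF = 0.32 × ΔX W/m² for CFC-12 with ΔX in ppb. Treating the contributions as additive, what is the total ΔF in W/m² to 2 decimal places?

ΔF = 1.76 W/m²

CO₂: 4.84 × ln(503/396) = 4.84 × ln(1.27020) = 4.84 × 0.23917 = 1.1576 W/m².
N₂O: 0.120 × (√415 − √280) = 0.120 × (20.3715 − 16.7332) = 0.120 × 3.6383 = 0.4366 W/m².
CFC-12: Δ = 523 − 5 = 518 ppt = 0.518 ppb; ΔF = 0.32 × 0.518 = 0.1658 W/m².
Total ΔF = 1.1576 + 0.4366 + 0.1658 = 1.7600 W/m².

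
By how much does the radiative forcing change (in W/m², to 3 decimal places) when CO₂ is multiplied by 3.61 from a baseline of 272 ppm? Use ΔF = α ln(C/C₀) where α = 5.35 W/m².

ΔF = 6.868 W/m²

ΔF = 5.35 × ln(3.61) = 5.35 × 1.28371 = 6.8678 W/m².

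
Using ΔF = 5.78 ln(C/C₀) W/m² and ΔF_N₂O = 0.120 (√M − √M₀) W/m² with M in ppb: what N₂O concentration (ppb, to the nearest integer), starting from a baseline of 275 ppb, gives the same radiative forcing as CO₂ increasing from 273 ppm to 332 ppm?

CO₂ forcing: 5.78 × ln(332/273) = 5.78 × 0.195663 = 1.13093 W/m².
Set 0.120(√M − √275) = 1.13093: √M = 1.13093/0.120 + √275 = 9.4244 + 16.5831 = 26.0075.
M = (26.0075)² = 676.39 ppb.

M ≈ 676 ppb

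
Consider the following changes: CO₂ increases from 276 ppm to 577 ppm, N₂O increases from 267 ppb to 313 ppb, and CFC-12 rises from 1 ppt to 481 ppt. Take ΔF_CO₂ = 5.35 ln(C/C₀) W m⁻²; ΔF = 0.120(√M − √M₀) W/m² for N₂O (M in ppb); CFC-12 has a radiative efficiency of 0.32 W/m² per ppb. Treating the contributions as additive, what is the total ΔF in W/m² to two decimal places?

ΔF = 4.26 W/m²

CO₂: 5.35 × ln(577/276) = 5.35 × ln(2.09058) = 5.35 × 0.73744 = 3.9453 W/m².
N₂O: 0.120 × (√313 − √267) = 0.120 × (17.6918 − 16.3401) = 0.120 × 1.3517 = 0.1622 W/m².
CFC-12: Δ = 481 − 1 = 480 ppt = 0.480 ppb; ΔF = 0.32 × 0.480 = 0.1536 W/m².
Total ΔF = 3.9453 + 0.1622 + 0.1536 = 4.2611 W/m².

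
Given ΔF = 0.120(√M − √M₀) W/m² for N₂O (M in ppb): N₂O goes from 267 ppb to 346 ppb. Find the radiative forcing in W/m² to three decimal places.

N₂O: 0.120 × (√346 − √267) = 0.120 × (18.6011 − 16.3401) = 0.120 × 2.2610 = 0.2713 W/m².

ΔF = 0.271 W/m²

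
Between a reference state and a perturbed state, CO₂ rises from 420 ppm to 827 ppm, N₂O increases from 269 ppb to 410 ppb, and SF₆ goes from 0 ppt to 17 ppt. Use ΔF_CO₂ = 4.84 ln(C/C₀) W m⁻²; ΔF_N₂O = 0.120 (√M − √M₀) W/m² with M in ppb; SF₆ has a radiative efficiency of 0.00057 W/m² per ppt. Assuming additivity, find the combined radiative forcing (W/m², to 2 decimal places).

ΔF = 3.75 W/m²

CO₂: 4.84 × ln(827/420) = 4.84 × ln(1.96905) = 4.84 × 0.67755 = 3.2793 W/m².
N₂O: 0.120 × (√410 − √269) = 0.120 × (20.2485 − 16.4012) = 0.120 × 3.8473 = 0.4617 W/m².
SF₆: ΔF = 0.00057 × (17 − 0) = 0.00057 × 17 = 0.0097 W/m².
Total ΔF = 3.2793 + 0.4617 + 0.0097 = 3.7507 W/m².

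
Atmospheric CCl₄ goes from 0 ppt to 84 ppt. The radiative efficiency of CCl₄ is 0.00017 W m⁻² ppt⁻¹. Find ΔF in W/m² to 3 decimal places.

ΔF = 0.014 W/m²

CCl₄: ΔF = 0.00017 × (84 − 0) = 0.00017 × 84 = 0.0143 W/m².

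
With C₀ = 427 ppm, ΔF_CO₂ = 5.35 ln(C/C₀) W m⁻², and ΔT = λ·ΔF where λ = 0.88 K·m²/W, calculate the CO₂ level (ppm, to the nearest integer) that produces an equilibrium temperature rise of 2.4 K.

C ≈ 711 ppm

Required forcing: ΔF = ΔT/λ = 2.4/0.88 = 2.7273 W/m².
Then ln(C/427) = ΔF/5.35 = 2.7273/5.35 = 0.50978.
So C = 427 × e^0.50978 = 427 × 1.66492 = 710.92 ppm.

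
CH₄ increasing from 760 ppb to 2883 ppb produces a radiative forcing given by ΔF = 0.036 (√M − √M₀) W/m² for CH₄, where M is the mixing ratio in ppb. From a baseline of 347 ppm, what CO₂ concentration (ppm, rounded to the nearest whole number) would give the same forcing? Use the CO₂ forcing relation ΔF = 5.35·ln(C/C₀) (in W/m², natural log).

C ≈ 414 ppm

CH₄ forcing: 0.036 × (√2883 − √760) = 0.036 × (53.6936 − 27.5681) = 0.036 × 26.1255 = 0.94052 W/m².
Set 5.35 ln(C/347) = 0.94052: ln(C/347) = 0.94052/5.35 = 0.17580, so C = 347 × e^0.17580 = 347 × 1.19220 = 413.69 ppm.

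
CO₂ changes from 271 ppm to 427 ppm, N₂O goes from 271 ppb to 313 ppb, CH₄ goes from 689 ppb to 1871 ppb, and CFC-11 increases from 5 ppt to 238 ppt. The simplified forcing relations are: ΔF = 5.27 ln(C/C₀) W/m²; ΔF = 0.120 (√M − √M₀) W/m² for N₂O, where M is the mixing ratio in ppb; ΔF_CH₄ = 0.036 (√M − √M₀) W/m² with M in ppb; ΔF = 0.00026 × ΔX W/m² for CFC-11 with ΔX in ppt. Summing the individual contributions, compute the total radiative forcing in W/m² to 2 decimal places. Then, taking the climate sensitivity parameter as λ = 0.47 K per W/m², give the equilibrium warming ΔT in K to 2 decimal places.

ΔF = 3.22 W/m²; ΔT = 1.51 K

CO₂: 5.27 × ln(427/271) = 5.27 × ln(1.57565) = 5.27 × 0.45467 = 2.3961 W/m².
N₂O: 0.120 × (√313 − √271) = 0.120 × (17.6918 − 16.4621) = 0.120 × 1.2297 = 0.1476 W/m².
CH₄: 0.036 × (√1871 − √689) = 0.036 × (43.2551 − 26.2488) = 0.036 × 17.0063 = 0.6122 W/m².
CFC-11: ΔF = 0.00026 × (238 − 5) = 0.00026 × 233 = 0.0606 W/m².
Total ΔF = 2.3961 + 0.1476 + 0.6122 + 0.0606 = 3.2165 W/m².
ΔT = λ ΔF = 0.47 × 3.22 = 1.5134 K.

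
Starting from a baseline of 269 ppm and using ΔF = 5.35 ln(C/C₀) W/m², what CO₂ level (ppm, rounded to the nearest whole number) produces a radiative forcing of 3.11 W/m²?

Set 5.35 ln(C/269) = 3.11, so ln(C/269) = 3.11/5.35 = 0.58131.
Then C/269 = e^0.58131 = 1.78838, giving C = 269 × 1.78838 = 481.07 ppm.

C ≈ 481 ppm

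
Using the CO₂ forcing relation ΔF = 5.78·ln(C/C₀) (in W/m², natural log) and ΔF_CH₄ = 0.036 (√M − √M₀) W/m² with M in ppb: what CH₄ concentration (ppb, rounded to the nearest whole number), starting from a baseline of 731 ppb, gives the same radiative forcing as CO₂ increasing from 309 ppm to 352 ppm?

CO₂ forcing: 5.78 × ln(352/309) = 5.78 × 0.130290 = 0.75308 W/m².
Set 0.036(√M − √731) = 0.75308: √M = 0.75308/0.036 + √731 = 20.9189 + 27.0370 = 47.9559.
M = (47.9559)² = 2299.77 ppb.

M ≈ 2300 ppb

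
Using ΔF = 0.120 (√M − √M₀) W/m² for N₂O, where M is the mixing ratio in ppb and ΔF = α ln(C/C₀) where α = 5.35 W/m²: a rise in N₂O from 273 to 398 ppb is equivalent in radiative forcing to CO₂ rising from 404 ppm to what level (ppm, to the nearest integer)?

C ≈ 436 ppm

N₂O forcing: 0.120 × (√398 − √273) = 0.120 × (19.9499 − 16.5227) = 0.120 × 3.4272 = 0.41126 W/m².
Set 5.35 ln(C/404) = 0.41126: ln(C/404) = 0.41126/5.35 = 0.07687, so C = 404 × e^0.07687 = 404 × 1.07990 = 436.28 ppm.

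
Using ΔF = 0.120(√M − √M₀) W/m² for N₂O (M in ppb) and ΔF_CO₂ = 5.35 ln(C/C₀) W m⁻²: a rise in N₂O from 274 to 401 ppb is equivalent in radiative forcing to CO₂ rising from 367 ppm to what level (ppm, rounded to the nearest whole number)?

C ≈ 397 ppm

N₂O forcing: 0.120 × (√401 − √274) = 0.120 × (20.0250 − 16.5529) = 0.120 × 3.4721 = 0.41665 W/m².
Set 5.35 ln(C/367) = 0.41665: ln(C/367) = 0.41665/5.35 = 0.07788, so C = 367 × e^0.07788 = 367 × 1.08099 = 396.72 ppm.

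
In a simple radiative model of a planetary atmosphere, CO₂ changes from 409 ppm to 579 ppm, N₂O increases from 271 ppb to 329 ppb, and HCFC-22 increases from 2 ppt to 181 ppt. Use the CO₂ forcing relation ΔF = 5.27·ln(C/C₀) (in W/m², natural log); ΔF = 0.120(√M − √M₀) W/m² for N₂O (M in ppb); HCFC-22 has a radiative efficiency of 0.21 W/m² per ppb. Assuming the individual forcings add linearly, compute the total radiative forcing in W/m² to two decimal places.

CO₂: 5.27 × ln(579/409) = 5.27 × ln(1.41565) = 5.27 × 0.34759 = 1.8318 W/m².
N₂O: 0.120 × (√329 − √271) = 0.120 × (18.1384 − 16.4621) = 0.120 × 1.6763 = 0.2012 W/m².
HCFC-22: Δ = 181 − 2 = 179 ppt = 0.179 ppb; ΔF = 0.21 × 0.179 = 0.0376 W/m².
Total ΔF = 1.8318 + 0.2012 + 0.0376 = 2.0706 W/m².

ΔF = 2.07 W/m²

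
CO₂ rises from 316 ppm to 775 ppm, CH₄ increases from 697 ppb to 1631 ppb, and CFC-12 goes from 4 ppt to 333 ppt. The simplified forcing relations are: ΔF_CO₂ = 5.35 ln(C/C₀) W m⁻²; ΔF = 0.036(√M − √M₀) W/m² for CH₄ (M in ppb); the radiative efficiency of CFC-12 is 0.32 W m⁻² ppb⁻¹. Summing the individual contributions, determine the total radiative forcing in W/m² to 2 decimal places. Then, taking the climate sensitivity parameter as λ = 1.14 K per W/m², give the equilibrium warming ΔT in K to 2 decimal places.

CO₂: 5.35 × ln(775/316) = 5.35 × ln(2.45253) = 5.35 × 0.89712 = 4.7996 W/m².
CH₄: 0.036 × (√1631 − √697) = 0.036 × (40.3856 − 26.4008) = 0.036 × 13.9848 = 0.5035 W/m².
CFC-12: Δ = 333 − 4 = 329 ppt = 0.329 ppb; ΔF = 0.32 × 0.329 = 0.1053 W/m².
Total ΔF = 4.7996 + 0.5035 + 0.1053 = 5.4084 W/m².
ΔT = λ ΔF = 1.14 × 5.41 = 6.1674 K.

ΔF = 5.41 W/m²; ΔT = 6.17 K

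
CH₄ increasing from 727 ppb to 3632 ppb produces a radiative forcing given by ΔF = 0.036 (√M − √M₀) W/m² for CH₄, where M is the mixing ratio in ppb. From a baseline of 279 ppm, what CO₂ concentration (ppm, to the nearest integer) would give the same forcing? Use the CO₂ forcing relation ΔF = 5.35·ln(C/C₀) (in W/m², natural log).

CH₄ forcing: 0.036 × (√3632 − √727) = 0.036 × (60.2661 − 26.9629) = 0.036 × 33.3032 = 1.19892 W/m².
Set 5.35 ln(C/279) = 1.19892: ln(C/279) = 1.19892/5.35 = 0.22410, so C = 279 × e^0.22410 = 279 × 1.25120 = 349.08 ppm.

C ≈ 349 ppm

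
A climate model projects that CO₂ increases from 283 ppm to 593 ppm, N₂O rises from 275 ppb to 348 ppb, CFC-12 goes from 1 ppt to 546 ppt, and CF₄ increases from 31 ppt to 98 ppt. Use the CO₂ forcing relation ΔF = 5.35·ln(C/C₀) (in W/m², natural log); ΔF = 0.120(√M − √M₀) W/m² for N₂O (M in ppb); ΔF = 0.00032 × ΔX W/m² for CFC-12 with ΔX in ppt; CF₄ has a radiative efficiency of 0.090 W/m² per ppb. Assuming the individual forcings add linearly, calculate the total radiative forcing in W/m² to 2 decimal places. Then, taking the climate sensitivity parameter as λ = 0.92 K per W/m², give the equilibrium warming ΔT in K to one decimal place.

CO₂: 5.35 × ln(593/283) = 5.35 × ln(2.09541) = 5.35 × 0.73975 = 3.9577 W/m².
N₂O: 0.120 × (√348 − √275) = 0.120 × (18.6548 − 16.5831) = 0.120 × 2.0717 = 0.2486 W/m².
CFC-12: ΔF = 0.00032 × (546 − 1) = 0.00032 × 545 = 0.1744 W/m².
CF₄: Δ = 98 − 31 = 67 ppt = 0.067 ppb; ΔF = 0.090 × 0.067 = 0.0060 W/m².
Total ΔF = 3.9577 + 0.2486 + 0.1744 + 0.0060 = 4.3867 W/m².
ΔT = λ ΔF = 0.92 × 4.39 = 4.0388 K.

ΔF = 4.39 W/m²; ΔT = 4.0 K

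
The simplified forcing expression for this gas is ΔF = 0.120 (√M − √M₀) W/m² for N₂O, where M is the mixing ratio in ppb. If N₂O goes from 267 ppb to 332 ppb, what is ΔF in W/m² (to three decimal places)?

ΔF = 0.226 W/m²

N₂O: 0.120 × (√332 − √267) = 0.120 × (18.2209 − 16.3401) = 0.120 × 1.8808 = 0.2257 W/m².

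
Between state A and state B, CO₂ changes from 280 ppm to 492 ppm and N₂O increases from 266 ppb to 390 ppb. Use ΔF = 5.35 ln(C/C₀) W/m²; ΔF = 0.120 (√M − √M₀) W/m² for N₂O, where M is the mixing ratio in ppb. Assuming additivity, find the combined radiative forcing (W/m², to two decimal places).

ΔF = 3.43 W/m²

CO₂: 5.35 × ln(492/280) = 5.35 × ln(1.75714) = 5.35 × 0.56369 = 3.0157 W/m².
N₂O: 0.120 × (√390 − √266) = 0.120 × (19.7484 − 16.3095) = 0.120 × 3.4389 = 0.4127 W/m².
Total ΔF = 3.0157 + 0.4127 = 3.4284 W/m².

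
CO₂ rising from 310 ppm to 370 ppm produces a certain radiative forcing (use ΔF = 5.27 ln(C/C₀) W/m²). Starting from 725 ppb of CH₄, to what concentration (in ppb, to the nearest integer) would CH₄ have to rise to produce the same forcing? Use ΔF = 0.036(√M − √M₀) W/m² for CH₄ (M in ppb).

CO₂ forcing: 5.27 × ln(370/310) = 5.27 × 0.176931 = 0.93243 W/m².
Set 0.036(√M − √725) = 0.93243: √M = 0.93243/0.036 + √725 = 25.9008 + 26.9258 = 52.8266.
M = (52.8266)² = 2790.65 ppb.

M ≈ 2791 ppb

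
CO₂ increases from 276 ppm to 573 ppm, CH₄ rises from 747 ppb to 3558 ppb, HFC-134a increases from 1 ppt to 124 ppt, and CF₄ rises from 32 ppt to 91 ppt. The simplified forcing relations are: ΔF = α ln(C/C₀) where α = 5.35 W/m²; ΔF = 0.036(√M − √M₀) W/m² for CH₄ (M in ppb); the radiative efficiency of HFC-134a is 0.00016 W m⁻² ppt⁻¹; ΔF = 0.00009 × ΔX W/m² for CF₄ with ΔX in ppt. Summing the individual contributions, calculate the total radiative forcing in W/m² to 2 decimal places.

CO₂: 5.35 × ln(573/276) = 5.35 × ln(2.07609) = 5.35 × 0.73049 = 3.9081 W/m².
CH₄: 0.036 × (√3558 − √747) = 0.036 × (59.6490 − 27.3313) = 0.036 × 32.3177 = 1.1634 W/m².
HFC-134a: ΔF = 0.00016 × (124 − 1) = 0.00016 × 123 = 0.0197 W/m².
CF₄: ΔF = 0.00009 × (91 − 32) = 0.00009 × 59 = 0.0053 W/m².
Total ΔF = 3.9081 + 1.1634 + 0.0197 + 0.0053 = 5.0965 W/m².

ΔF = 5.10 W/m²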